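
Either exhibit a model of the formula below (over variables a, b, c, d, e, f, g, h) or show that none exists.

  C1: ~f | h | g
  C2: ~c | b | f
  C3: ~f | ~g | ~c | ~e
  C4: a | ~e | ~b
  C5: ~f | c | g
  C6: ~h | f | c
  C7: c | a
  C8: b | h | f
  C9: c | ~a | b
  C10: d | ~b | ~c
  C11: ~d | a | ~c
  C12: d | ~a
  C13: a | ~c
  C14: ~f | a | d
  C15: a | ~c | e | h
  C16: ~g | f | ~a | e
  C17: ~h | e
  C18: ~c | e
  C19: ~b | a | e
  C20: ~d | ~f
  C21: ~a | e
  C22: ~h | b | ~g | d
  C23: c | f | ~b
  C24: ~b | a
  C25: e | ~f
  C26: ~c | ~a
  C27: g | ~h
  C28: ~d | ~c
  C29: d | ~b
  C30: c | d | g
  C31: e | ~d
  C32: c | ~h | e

Case c = 1:
Unit clause (a) forces a = 1.
But (~a) is also a unit clause — contradiction.
Undo c and try c = 0.
Unit clause (a) forces a = 1.
Unit clause (b) forces b = 1.
Unit clause (d) forces d = 1.
Unit clause (~f) forces f = 0.
But (f) is also a unit clause — contradiction.
Neither c = 1 nor c = 0 works.

UNSATISFIABLE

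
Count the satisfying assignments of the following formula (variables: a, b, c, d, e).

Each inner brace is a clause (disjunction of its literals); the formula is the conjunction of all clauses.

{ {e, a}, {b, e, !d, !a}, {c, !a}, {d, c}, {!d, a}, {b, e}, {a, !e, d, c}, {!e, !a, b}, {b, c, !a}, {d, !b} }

3

There are 2^5 = 32 truth assignments over (a, b, c, d, e).
Split on c. With c = true, the clauses containing c are satisfied and !c drops from the rest; 3 of the 2^4 = 16 assignments to the other variables satisfy what remains.
With c = false, by the same count on the reduced clause set, 0 assignments work.
Total: 3 + 0 = 3.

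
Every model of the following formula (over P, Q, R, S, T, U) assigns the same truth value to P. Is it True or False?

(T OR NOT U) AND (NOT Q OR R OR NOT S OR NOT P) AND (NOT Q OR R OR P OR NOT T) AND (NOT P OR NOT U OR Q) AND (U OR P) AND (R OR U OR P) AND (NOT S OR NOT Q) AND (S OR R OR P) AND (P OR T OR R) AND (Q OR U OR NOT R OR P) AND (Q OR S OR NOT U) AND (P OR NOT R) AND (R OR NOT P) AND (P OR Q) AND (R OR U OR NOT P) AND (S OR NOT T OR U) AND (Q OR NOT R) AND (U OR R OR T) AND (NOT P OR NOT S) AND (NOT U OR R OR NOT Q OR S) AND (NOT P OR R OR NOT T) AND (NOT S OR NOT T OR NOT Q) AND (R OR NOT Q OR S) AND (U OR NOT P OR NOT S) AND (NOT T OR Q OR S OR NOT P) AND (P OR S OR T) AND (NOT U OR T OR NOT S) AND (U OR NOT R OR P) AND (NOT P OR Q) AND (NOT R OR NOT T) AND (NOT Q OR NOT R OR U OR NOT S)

Suppose P = false.
(U) alone gives U = true.
(T) alone gives T = true.
(NOT R) alone gives R = false.
(NOT Q) alone gives Q = false.
Now (Q) is unsatisfied and unit — conflict.
So every satisfying assignment has P = True.

True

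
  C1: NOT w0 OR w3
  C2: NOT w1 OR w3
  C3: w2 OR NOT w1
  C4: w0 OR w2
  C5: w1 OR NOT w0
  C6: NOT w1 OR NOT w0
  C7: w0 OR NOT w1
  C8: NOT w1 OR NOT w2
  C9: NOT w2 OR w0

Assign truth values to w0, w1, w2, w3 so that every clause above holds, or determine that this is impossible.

Suppose w0 = false.
Unit clause (w2) forces w2 = true.
Now (NOT w2) is unsatisfied and unit — conflict.
So w0 must be the other value — set w0 = true.
Unit clause (w3) forces w3 = true.
Unit clause (w1) forces w1 = true.
Now (NOT w1) is unsatisfied and unit — conflict.
Both values of w0 lead to a conflict.

UNSATISFIABLE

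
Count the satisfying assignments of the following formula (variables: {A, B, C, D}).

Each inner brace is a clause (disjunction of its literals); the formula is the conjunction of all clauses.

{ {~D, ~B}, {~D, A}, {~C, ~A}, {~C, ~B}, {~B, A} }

5

There are 2^4 = 16 truth assignments over (A, B, C, D).
Check each against the 5 clauses (columns in the order A, B, C, D):
  F F F F  ✓ satisfies all
  F F F T  ✗ fails (~D | A)
  F F T F  ✓ satisfies all
  F F T T  ✗ fails (~D | A)
  F T F F  ✗ fails (~B | A)
  F T F T  ✗ fails (~D | ~B)
  F T T F  ✗ fails (~C | ~B)
  F T T T  ✗ fails (~D | ~B)
  T F F F  ✓ satisfies all
  T F F T  ✓ satisfies all
  T F T F  ✗ fails (~C | ~A)
  T F T T  ✗ fails (~C | ~A)
  T T F F  ✓ satisfies all
  T T F T  ✗ fails (~D | ~B)
  T T T F  ✗ fails (~C | ~A)
  T T T T  ✗ fails (~D | ~B)
5 of the 16 rows are models.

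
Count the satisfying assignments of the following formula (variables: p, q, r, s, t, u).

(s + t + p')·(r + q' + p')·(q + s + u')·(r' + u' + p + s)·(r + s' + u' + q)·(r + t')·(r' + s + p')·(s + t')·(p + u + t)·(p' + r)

There are 2^6 = 64 truth assignments over (p, q, r, s, t, u).
Split on s. With s = 1, the clauses containing s are satisfied and s' drops from the rest; 15 of the 2^5 = 32 assignments to the other variables satisfy what remains.
With s = 0, by the same count on the reduced clause set, 1 assignment works.
Total: 15 + 1 = 16.

16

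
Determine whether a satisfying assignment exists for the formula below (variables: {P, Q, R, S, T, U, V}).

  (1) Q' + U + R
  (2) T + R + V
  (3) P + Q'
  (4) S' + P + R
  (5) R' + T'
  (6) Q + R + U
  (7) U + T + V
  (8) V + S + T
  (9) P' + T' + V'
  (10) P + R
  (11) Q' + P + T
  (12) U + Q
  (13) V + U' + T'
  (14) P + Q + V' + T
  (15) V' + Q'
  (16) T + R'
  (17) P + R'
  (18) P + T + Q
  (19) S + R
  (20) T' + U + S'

Branch on P: set P = 1.
Branch on R: set R = 0.
Unit clause (S) forces S = 1.
Branch on Q: set Q = 0.
Unit clause (U) forces U = 1.
Branch on T: set T = 0.
Unit clause (V) forces V = 1.
This assignment satisfies each clause.
A satisfying assignment: P: 1,  Q: 0,  R: 0,  S: 1,  T: 0,  U: 1,  V: 1.

Yes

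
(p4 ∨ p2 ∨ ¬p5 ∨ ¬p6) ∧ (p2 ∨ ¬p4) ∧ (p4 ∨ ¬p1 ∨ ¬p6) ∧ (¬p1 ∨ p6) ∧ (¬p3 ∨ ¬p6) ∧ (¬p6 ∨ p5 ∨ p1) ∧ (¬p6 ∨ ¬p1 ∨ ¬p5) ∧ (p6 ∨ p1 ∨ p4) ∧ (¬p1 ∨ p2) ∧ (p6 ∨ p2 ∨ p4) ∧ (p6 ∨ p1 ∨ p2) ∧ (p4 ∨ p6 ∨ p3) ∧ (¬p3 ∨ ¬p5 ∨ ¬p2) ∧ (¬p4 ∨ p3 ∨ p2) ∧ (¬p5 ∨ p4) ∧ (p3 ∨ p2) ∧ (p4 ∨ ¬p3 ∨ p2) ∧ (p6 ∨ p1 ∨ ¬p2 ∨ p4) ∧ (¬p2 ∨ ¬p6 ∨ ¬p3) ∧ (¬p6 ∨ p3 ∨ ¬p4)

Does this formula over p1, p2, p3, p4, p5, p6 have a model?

Case p2 = True:
Case p1 = False:
Case p3 = True:
The clause (¬p6) is unit, so p6 = False.
The clause (p4) is unit, so p4 = True.
The clause (¬p5) is unit, so p5 = False.
Every clause now holds.
A satisfying assignment: p1: False,  p2: True,  p3: True,  p4: True,  p5: False,  p6: False.

Yes, satisfiable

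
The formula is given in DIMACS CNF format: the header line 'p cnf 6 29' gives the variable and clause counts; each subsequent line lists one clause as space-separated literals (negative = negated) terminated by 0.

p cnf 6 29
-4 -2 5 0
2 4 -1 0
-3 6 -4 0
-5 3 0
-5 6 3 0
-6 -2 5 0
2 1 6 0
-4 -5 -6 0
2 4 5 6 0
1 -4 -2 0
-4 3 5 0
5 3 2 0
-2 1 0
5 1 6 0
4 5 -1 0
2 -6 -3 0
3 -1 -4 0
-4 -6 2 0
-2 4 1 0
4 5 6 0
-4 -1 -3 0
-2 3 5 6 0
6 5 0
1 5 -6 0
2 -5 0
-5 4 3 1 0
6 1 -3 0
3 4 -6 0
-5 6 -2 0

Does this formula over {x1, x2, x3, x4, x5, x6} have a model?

Case x5 = True:
The clause (x3) is unit, so x3 = True.
The clause (x2) is unit, so x2 = True.
The clause (x1) is unit, so x1 = True.
The clause (¬x4) is unit, so x4 = False.
The clause (x6) is unit, so x6 = True.
Every clause now holds.
A satisfying assignment: x1 ↦ True,  x2 ↦ True,  x3 ↦ True,  x4 ↦ False,  x5 ↦ True,  x6 ↦ True.

Satisfiable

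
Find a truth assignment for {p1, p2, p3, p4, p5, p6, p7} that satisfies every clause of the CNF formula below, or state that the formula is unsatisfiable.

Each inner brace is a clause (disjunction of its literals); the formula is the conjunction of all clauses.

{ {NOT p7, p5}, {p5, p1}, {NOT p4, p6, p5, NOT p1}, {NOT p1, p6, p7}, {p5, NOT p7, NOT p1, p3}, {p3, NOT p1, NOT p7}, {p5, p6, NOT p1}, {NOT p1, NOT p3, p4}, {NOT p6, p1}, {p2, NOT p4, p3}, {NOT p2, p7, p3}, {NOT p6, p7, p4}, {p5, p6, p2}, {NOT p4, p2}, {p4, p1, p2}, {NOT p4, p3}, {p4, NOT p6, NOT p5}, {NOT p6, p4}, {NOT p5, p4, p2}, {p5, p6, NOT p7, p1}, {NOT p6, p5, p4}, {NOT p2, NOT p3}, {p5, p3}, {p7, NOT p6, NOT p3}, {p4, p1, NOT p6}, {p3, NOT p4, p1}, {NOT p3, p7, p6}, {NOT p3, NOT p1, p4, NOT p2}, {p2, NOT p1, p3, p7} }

p1=false,  p2=true,  p3=false,  p4=false,  p5=true,  p6=false,  p7=true

Case p7 = true:
From the singleton clause (p5), p5 = true.
Case p3 = false:
From the singleton clause (NOT p1), p1 = false.
From the singleton clause (NOT p6), p6 = false.
From the singleton clause (NOT p4), p4 = false.
From the singleton clause (p2), p2 = true.
This assignment satisfies each clause.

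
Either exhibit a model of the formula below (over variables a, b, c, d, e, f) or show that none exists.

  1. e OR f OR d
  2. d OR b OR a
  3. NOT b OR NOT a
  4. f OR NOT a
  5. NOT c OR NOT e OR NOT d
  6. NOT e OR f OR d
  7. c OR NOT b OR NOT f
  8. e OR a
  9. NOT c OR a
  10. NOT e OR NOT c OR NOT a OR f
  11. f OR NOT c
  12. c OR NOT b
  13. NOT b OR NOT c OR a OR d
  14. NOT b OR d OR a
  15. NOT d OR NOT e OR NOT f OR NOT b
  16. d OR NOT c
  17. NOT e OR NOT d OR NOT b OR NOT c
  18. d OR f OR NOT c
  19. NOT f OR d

Suppose b = false.
Suppose d = true.
Suppose f = true.
Suppose c = true.
From the singleton clause (NOT e), e = false.
From the singleton clause (a), a = true.
All clauses are satisfied.

a: true; b: false; c: true; d: true; e: false; f: true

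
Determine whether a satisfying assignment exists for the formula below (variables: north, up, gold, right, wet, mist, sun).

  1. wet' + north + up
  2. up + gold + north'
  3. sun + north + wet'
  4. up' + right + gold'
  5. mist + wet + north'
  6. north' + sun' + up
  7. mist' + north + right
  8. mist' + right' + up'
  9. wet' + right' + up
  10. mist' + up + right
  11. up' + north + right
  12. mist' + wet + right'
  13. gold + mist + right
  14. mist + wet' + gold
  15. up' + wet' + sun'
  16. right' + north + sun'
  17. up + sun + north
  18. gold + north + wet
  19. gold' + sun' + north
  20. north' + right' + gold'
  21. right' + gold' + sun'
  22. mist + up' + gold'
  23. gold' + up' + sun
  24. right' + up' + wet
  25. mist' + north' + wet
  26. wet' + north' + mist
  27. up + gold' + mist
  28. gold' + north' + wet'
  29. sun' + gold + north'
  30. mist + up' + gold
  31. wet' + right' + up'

Satisfiable

Case wet = 1:
Case north = 1:
(mist) alone gives mist = 1.
(gold') alone gives gold = 0.
(up) alone gives up = 1.
(right') alone gives right = 0.
(sun') alone gives sun = 0.
All clauses are satisfied.
A satisfying assignment: north=1; up=1; gold=0; right=0; wet=1; mist=1; sun=0.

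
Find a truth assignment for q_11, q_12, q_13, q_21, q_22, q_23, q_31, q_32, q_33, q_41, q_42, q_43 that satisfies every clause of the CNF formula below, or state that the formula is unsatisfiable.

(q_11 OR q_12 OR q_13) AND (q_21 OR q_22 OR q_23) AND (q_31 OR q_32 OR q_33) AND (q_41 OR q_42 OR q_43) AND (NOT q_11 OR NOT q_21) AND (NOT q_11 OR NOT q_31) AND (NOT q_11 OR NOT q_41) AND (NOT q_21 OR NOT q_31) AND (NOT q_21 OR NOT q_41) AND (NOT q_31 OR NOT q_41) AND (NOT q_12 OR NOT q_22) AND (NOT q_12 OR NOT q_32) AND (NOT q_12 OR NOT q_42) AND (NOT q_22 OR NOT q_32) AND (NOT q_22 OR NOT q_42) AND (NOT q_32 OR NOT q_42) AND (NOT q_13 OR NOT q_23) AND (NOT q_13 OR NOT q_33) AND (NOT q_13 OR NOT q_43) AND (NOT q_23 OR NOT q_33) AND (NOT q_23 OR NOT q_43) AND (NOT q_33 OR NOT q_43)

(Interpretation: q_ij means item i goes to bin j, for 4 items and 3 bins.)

UNSATISFIABLE

Try q_11 = false.
Try q_12 = true.
From the singleton clause (NOT q_22), q_22 = false.
From the singleton clause (NOT q_32), q_32 = false.
From the singleton clause (NOT q_42), q_42 = false.
Try q_21 = true.
From the singleton clause (NOT q_31), q_31 = false.
From the singleton clause (q_33), q_33 = true.
From the singleton clause (NOT q_41), q_41 = false.
From the singleton clause (q_43), q_43 = true.
Now (NOT q_43) is unsatisfied and unit — conflict.
So q_21 must be the other value — set q_21 = false.
From the singleton clause (q_23), q_23 = true.
From the singleton clause (NOT q_13), q_13 = false.
From the singleton clause (NOT q_33), q_33 = false.
From the singleton clause (q_31), q_31 = true.
From the singleton clause (NOT q_41), q_41 = false.
From the singleton clause (q_43), q_43 = true.
Now (NOT q_43) is unsatisfied and unit — conflict.
Either choice for q_21 ends in contradiction.
So q_12 must be the other value — set q_12 = false.
From the singleton clause (q_13), q_13 = true.
From the singleton clause (NOT q_23), q_23 = false.
From the singleton clause (NOT q_33), q_33 = false.
From the singleton clause (NOT q_43), q_43 = false.
Try q_21 = true.
From the singleton clause (NOT q_31), q_31 = false.
From the singleton clause (q_32), q_32 = true.
From the singleton clause (NOT q_41), q_41 = false.
From the singleton clause (q_42), q_42 = true.
Now (NOT q_42) is unsatisfied and unit — conflict.
So q_21 must be the other value — set q_21 = false.
From the singleton clause (q_22), q_22 = true.
From the singleton clause (NOT q_32), q_32 = false.
From the singleton clause (q_31), q_31 = true.
From the singleton clause (NOT q_41), q_41 = false.
From the singleton clause (q_42), q_42 = true.
Now (NOT q_42) is unsatisfied and unit — conflict.
Either choice for q_21 ends in contradiction.
Either choice for q_12 ends in contradiction.
So q_11 must be the other value — set q_11 = true.
From the singleton clause (NOT q_21), q_21 = false.
From the singleton clause (NOT q_31), q_31 = false.
From the singleton clause (NOT q_41), q_41 = false.
Try q_22 = true.
From the singleton clause (NOT q_12), q_12 = false.
From the singleton clause (NOT q_32), q_32 = false.
From the singleton clause (q_33), q_33 = true.
From the singleton clause (NOT q_42), q_42 = false.
From the singleton clause (q_43), q_43 = true.
Now (NOT q_43) is unsatisfied and unit — conflict.
So q_22 must be the other value — set q_22 = false.
From the singleton clause (q_23), q_23 = true.
From the singleton clause (NOT q_13), q_13 = false.
From the singleton clause (NOT q_33), q_33 = false.
From the singleton clause (q_32), q_32 = true.
From the singleton clause (NOT q_12), q_12 = false.
From the singleton clause (NOT q_42), q_42 = false.
From the singleton clause (q_43), q_43 = true.
Now (NOT q_43) is unsatisfied and unit — conflict.
Either choice for q_22 ends in contradiction.
Either choice for q_11 ends in contradiction.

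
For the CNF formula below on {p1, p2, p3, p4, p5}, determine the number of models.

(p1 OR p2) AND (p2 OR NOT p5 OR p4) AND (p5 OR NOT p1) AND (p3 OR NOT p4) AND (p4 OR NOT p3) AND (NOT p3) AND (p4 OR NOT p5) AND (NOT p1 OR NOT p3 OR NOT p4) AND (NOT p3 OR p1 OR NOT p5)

There are 2^5 = 32 truth assignments over (p1, p2, p3, p4, p5).
Split on p2. With p2 = true, the clauses containing p2 are satisfied and NOT p2 drops from the rest; 1 of the 2^4 = 16 assignments to the other variables satisfy what remains.
With p2 = false, by the same count on the reduced clause set, 0 assignments work.
Total: 1 + 0 = 1.

1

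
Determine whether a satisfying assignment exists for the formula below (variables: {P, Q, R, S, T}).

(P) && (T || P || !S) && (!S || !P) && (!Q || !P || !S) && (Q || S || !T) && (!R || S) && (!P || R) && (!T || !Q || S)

The clause (P) is unit, so P = true.
The clause (!S) is unit, so S = false.
The clause (!R) is unit, so R = false.
That conflicts with the unit clause (R).
No assignment satisfies every clause.

No, unsatisfiable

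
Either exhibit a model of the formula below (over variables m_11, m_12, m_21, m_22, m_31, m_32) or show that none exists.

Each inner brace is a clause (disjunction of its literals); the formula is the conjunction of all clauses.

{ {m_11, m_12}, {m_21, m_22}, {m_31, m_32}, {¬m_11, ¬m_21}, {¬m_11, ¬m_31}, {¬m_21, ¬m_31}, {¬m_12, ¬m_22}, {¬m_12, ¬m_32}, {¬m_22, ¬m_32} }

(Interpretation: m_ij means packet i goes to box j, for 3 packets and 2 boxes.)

Case m_11 = True:
The clause (¬m_21) is unit, so m_21 = False.
The clause (m_22) is unit, so m_22 = True.
The clause (¬m_31) is unit, so m_31 = False.
The clause (m_32) is unit, so m_32 = True.
That conflicts with the unit clause (¬m_32).
Undo m_11 and try m_11 = False.
The clause (m_12) is unit, so m_12 = True.
The clause (¬m_22) is unit, so m_22 = False.
The clause (m_21) is unit, so m_21 = True.
The clause (¬m_31) is unit, so m_31 = False.
The clause (m_32) is unit, so m_32 = True.
That conflicts with the unit clause (¬m_32).
Either choice for m_11 ends in contradiction.

UNSATISFIABLE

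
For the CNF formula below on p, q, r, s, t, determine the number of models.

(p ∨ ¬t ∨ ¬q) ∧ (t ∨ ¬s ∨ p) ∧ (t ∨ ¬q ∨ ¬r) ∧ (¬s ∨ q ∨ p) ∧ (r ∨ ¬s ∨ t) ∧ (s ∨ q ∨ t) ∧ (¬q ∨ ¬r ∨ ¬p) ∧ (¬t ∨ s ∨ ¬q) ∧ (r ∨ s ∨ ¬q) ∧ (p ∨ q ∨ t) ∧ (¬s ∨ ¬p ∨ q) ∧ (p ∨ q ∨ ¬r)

There are 2^5 = 32 truth assignments over (p, q, r, s, t).
Split on t. With t = True, the clauses containing t are satisfied and ¬t drops from the rest; 4 of the 2^4 = 16 assignments to the other variables satisfy what remains.
With t = False, by the same count on the reduced clause set, 0 assignments work.
(One model: p=F, q=F, r=F, s=F, t=T.)
Total: 4 + 0 = 4.

4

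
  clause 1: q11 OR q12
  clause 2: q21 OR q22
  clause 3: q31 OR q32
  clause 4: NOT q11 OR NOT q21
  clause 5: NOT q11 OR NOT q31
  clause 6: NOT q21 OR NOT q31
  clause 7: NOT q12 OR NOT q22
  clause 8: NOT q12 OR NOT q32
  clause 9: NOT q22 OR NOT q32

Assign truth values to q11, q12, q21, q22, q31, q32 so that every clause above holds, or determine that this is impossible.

Branch on q11: set q11 = true.
Unit clause (NOT q21) forces q21 = false.
Unit clause (q22) forces q22 = true.
Unit clause (NOT q31) forces q31 = false.
Unit clause (q32) forces q32 = true.
Now (NOT q32) is unsatisfied and unit — conflict.
So q11 must be the other value — set q11 = false.
Unit clause (q12) forces q12 = true.
Unit clause (NOT q22) forces q22 = false.
Unit clause (q21) forces q21 = true.
Unit clause (NOT q31) forces q31 = false.
Unit clause (q32) forces q32 = true.
Now (NOT q32) is unsatisfied and unit — conflict.
Neither q11 = true nor q11 = false works.

UNSATISFIABLE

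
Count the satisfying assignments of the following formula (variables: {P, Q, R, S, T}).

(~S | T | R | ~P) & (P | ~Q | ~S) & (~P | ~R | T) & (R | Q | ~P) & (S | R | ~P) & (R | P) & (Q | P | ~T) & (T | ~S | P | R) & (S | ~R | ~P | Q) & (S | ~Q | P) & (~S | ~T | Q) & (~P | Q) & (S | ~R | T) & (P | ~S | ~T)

There are 2^5 = 32 truth assignments over (P, Q, R, S, T).
Split on R. With R = 1, the clauses containing R are satisfied and ~R drops from the rest; 3 of the 2^4 = 16 assignments to the other variables satisfy what remains.
With R = 0, by the same count on the reduced clause set, 1 assignment works.
Total: 3 + 1 = 4.

4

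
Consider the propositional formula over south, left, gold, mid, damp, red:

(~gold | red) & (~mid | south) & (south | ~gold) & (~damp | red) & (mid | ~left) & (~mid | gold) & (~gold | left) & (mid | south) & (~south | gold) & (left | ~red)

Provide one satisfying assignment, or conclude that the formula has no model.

south: 1; left: 1; gold: 1; mid: 1; damp: 0; red: 1

Try gold = 1.
(red) alone gives red = 1.
(south) alone gives south = 1.
(left) alone gives left = 1.
(mid) alone gives mid = 1.
All clauses hold; damp can take either value.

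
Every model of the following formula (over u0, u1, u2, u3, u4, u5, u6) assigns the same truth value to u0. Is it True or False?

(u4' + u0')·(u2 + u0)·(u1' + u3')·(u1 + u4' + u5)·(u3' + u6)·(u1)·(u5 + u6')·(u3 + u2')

Suppose u0 = 0.
The clause (u2) is unit, so u2 = 1.
The clause (u1) is unit, so u1 = 1.
The clause (u3') is unit, so u3 = 0.
Now (u3) is unsatisfied and unit — conflict.
So every satisfying assignment has u0 = True.

True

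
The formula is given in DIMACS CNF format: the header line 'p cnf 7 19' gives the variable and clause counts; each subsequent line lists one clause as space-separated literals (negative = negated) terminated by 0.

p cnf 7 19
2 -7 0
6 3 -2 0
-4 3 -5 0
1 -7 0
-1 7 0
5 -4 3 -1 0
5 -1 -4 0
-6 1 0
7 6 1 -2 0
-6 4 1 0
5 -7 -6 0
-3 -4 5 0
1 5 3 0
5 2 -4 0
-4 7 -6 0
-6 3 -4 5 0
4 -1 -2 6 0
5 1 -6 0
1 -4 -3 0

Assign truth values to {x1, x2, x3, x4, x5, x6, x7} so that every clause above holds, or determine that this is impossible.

Case x2 = True:
Case x6 = True:
The clause (x1) is unit, so x1 = True.
The clause (x7) is unit, so x7 = True.
The clause (x5) is unit, so x5 = True.
Case x4 = False:
All clauses hold; x3 can take either value.

x1 ↦ True, x2 ↦ True, x3 ↦ False, x4 ↦ False, x5 ↦ True, x6 ↦ True, x7 ↦ True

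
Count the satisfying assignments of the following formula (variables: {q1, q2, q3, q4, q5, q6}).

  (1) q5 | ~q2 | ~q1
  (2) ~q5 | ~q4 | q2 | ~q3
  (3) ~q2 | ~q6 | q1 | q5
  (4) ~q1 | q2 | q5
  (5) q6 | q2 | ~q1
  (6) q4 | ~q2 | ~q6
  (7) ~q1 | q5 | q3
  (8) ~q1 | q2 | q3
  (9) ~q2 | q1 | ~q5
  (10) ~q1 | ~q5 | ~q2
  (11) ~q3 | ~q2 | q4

18

There are 2^6 = 64 truth assignments over (q1, q2, q3, q4, q5, q6).
Split on q3. With q3 = 1, the clauses containing q3 are satisfied and ~q3 drops from the rest; 8 of the 2^5 = 32 assignments to the other variables satisfy what remains.
With q3 = 0, by the same count on the reduced clause set, 10 assignments work.
Total: 8 + 10 = 18.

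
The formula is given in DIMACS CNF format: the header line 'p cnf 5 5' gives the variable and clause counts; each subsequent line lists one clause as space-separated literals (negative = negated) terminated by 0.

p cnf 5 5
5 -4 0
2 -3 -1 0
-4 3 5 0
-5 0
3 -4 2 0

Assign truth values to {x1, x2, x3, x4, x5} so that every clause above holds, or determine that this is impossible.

x1 ↦ False, x2 ↦ False, x3 ↦ False, x4 ↦ False, x5 ↦ False

(¬x5) alone gives x5 = False.
(¬x4) alone gives x4 = False.
Branch on x2: set x2 = False.
Branch on x3: set x3 = False.
No clause remains; x1 is free.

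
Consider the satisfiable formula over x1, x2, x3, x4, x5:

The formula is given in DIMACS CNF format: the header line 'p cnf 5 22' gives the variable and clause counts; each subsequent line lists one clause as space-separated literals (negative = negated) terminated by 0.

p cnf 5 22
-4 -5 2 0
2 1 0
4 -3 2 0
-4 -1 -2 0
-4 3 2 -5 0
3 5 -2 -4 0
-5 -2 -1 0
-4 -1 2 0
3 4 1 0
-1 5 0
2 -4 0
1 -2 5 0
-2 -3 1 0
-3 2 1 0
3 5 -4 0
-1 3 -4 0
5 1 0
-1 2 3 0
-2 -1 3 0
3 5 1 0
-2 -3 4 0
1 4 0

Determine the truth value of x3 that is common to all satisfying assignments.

False

Suppose x3 = True.
Branch on x2: set x2 = True.
The clause (x1) is unit, so x1 = True.
The clause (¬x4) is unit, so x4 = False.
That conflicts with the unit clause (x4).
That branch fails; take x2 = False instead.
The clause (x1) is unit, so x1 = True.
The clause (x4) is unit, so x4 = True.
That conflicts with the unit clause (¬x4).
Both values of x2 lead to a conflict.
So every satisfying assignment has x3 = False.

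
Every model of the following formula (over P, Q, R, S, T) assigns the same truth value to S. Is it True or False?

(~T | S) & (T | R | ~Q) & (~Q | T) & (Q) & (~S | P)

True

Suppose S = 0.
The clause (~T) is unit, so T = 0.
The clause (~Q) is unit, so Q = 0.
But (Q) is also a unit clause — contradiction.
So every satisfying assignment has S = True.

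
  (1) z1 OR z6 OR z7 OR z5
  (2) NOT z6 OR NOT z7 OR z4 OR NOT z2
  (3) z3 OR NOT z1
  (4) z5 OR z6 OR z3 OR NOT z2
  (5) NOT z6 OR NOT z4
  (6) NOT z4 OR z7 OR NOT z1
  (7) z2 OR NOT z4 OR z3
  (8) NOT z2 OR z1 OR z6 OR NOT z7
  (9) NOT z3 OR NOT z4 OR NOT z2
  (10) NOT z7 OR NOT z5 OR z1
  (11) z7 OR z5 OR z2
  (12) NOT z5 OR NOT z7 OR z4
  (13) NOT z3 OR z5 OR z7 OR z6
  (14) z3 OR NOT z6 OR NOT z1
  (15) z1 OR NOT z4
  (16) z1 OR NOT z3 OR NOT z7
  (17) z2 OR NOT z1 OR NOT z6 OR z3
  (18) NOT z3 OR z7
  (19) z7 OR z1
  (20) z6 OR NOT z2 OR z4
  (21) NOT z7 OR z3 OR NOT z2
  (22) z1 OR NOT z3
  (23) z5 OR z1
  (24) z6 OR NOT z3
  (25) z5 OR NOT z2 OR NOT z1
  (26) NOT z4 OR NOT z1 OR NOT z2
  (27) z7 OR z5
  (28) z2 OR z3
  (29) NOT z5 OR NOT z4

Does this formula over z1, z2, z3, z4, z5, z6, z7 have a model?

Branch on z3: set z3 = true.
Unit clause (z7) forces z7 = true.
Unit clause (z1) forces z1 = true.
Unit clause (z6) forces z6 = true.
Unit clause (NOT z4) forces z4 = false.
Unit clause (NOT z2) forces z2 = false.
Unit clause (NOT z5) forces z5 = false.
All clauses are satisfied.
A satisfying assignment: z1 ↦ true,  z2 ↦ false,  z3 ↦ true,  z4 ↦ false,  z5 ↦ false,  z6 ↦ true,  z7 ↦ true.

Yes, satisfiable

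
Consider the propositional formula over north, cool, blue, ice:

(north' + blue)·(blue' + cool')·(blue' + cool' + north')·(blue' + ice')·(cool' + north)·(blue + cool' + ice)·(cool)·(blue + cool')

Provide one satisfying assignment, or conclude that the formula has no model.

Unit clause (cool) forces cool = 1.
Unit clause (blue') forces blue = 0.
That conflicts with the unit clause (blue).

UNSATISFIABLE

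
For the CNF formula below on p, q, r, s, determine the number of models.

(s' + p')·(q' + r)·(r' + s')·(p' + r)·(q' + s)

There are 2^4 = 16 truth assignments over (p, q, r, s).
Check each against the 5 clauses (columns in the order p, q, r, s):
  F F F F  ✓ satisfies all
  F F F T  ✓ satisfies all
  F F T F  ✓ satisfies all
  F F T T  ✗ fails (r' + s')
  F T F F  ✗ fails (q' + r)
  F T F T  ✗ fails (q' + r)
  F T T F  ✗ fails (q' + s)
  F T T T  ✗ fails (r' + s')
  T F F F  ✗ fails (p' + r)
  T F F T  ✗ fails (s' + p')
  T F T F  ✓ satisfies all
  T F T T  ✗ fails (s' + p')
  T T F F  ✗ fails (q' + r)
  T T F T  ✗ fails (s' + p')
  T T T F  ✗ fails (q' + s)
  T T T T  ✗ fails (s' + p')
4 of the 16 rows are models.

4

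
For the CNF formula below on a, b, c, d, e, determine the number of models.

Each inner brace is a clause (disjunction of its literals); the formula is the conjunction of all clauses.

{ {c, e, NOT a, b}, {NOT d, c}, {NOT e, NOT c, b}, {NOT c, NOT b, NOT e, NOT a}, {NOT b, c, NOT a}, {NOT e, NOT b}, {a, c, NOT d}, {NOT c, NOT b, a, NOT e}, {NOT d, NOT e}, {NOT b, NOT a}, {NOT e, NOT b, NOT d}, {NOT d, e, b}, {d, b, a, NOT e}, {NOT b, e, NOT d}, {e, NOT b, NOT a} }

6

There are 2^5 = 32 truth assignments over (a, b, c, d, e).
Split on d. With d = true, the clauses containing d are satisfied and NOT d drops from the rest; 0 of the 2^4 = 16 assignments to the other variables satisfy what remains.
With d = false, by the same count on the reduced clause set, 6 assignments work.
Total: 0 + 6 = 6.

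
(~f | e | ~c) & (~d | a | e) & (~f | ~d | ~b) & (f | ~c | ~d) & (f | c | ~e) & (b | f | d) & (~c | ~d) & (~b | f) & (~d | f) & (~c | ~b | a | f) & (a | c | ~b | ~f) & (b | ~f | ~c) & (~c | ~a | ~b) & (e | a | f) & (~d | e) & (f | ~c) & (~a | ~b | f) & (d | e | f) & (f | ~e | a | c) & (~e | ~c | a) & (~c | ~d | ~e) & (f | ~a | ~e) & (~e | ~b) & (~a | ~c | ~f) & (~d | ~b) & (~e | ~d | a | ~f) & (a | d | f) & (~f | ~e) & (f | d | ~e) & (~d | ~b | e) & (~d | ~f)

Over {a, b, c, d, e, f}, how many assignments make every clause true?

3

There are 2^6 = 64 truth assignments over (a, b, c, d, e, f).
Split on d. With d = 1, the clauses containing d are satisfied and ~d drops from the rest; 0 of the 2^5 = 32 assignments to the other variables satisfy what remains.
With d = 0, by the same count on the reduced clause set, 3 assignments work.
Total: 0 + 3 = 3.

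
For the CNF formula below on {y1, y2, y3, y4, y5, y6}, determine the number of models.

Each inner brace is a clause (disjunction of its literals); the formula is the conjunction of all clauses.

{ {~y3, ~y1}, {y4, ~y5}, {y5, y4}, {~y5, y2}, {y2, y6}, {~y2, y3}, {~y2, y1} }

There are 2^6 = 64 truth assignments over (y1, y2, y3, y4, y5, y6).
Split on y2. With y2 = 1, the clauses containing y2 are satisfied and ~y2 drops from the rest; 0 of the 2^5 = 32 assignments to the other variables satisfy what remains.
With y2 = 0, by the same count on the reduced clause set, 3 assignments work.
(One model: y1=F, y2=F, y3=F, y4=T, y5=F, y6=T.)
Total: 0 + 3 = 3.

3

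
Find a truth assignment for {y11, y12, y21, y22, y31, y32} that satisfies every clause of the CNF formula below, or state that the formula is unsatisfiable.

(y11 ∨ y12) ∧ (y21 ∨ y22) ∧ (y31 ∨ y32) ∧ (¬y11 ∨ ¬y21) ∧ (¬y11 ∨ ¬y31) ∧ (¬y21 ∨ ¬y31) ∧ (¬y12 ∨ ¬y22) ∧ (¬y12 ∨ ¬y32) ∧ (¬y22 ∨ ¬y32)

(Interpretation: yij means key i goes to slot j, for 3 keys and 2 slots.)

UNSATISFIABLE

Branch on y11: set y11 = True.
The clause (¬y21) is unit, so y21 = False.
The clause (y22) is unit, so y22 = True.
The clause (¬y31) is unit, so y31 = False.
The clause (y32) is unit, so y32 = True.
But (¬y32) is also a unit clause — contradiction.
That branch fails; take y11 = False instead.
The clause (y12) is unit, so y12 = True.
The clause (¬y22) is unit, so y22 = False.
The clause (y21) is unit, so y21 = True.
The clause (¬y31) is unit, so y31 = False.
The clause (y32) is unit, so y32 = True.
But (¬y32) is also a unit clause — contradiction.
Neither y11 = True nor y11 = False works.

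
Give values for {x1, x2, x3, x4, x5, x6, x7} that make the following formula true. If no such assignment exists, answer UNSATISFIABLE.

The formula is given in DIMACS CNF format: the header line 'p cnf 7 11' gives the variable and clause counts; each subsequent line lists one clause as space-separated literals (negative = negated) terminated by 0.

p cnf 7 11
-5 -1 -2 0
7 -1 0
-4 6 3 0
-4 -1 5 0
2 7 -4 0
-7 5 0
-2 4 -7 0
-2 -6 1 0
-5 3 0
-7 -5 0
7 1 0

Suppose x7 = True.
The clause (x5) is unit, so x5 = True.
That conflicts with the unit clause (¬x5).
Backtrack on x7: now try x7 = False.
The clause (¬x1) is unit, so x1 = False.
That conflicts with the unit clause (x1).
Either choice for x7 ends in contradiction.

UNSATISFIABLE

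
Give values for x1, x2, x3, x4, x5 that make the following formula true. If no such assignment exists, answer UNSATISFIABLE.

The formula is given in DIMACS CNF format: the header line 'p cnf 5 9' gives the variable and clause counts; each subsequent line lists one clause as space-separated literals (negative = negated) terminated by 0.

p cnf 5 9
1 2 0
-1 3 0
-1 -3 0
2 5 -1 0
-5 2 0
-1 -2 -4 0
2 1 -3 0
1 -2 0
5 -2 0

UNSATISFIABLE

Suppose x1 = True.
The clause (x3) is unit, so x3 = True.
Now (¬x3) is unsatisfied and unit — conflict.
Undo x1 and try x1 = False.
The clause (x2) is unit, so x2 = True.
Now (¬x2) is unsatisfied and unit — conflict.
Neither x1 = True nor x1 = False works.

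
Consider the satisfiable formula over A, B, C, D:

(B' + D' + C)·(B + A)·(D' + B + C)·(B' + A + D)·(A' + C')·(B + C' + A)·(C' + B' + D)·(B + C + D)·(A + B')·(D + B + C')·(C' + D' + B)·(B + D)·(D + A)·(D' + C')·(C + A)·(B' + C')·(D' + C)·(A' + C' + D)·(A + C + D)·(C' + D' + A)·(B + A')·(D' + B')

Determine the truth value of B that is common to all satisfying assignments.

Suppose B = 0.
From the singleton clause (A), A = 1.
That conflicts with the unit clause (A').
So every satisfying assignment has B = True.

True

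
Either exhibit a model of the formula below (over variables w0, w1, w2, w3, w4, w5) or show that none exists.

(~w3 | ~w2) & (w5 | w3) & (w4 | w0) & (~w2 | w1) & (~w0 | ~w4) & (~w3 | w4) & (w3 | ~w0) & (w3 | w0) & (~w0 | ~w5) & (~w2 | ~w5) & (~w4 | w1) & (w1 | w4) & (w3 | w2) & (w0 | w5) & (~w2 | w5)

Try w3 = 1.
(~w2) alone gives w2 = 0.
(w4) alone gives w4 = 1.
(~w0) alone gives w0 = 0.
(w1) alone gives w1 = 1.
(w5) alone gives w5 = 1.
Every clause now holds.

w0=0; w1=1; w2=0; w3=1; w4=1; w5=1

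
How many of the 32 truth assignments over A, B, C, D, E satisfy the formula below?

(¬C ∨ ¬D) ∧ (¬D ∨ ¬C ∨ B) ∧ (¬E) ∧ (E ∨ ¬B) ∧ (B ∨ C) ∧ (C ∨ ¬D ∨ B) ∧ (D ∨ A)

1

There are 2^5 = 32 truth assignments over (A, B, C, D, E).
Split on D. With D = True, the clauses containing D are satisfied and ¬D drops from the rest; 0 of the 2^4 = 16 assignments to the other variables satisfy what remains.
With D = False, by the same count on the reduced clause set, 1 assignment works.
Total: 0 + 1 = 1.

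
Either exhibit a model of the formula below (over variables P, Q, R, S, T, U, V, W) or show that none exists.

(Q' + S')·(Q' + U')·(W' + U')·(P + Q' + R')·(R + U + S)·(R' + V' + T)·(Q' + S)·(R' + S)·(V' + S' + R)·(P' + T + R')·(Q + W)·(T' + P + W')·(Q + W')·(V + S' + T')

UNSATISFIABLE

Try Q = 0.
(W) alone gives W = 1.
But (W') is also a unit clause — contradiction.
Backtrack on Q: now try Q = 1.
(S') alone gives S = 0.
But (S) is also a unit clause — contradiction.
Either choice for Q ends in contradiction.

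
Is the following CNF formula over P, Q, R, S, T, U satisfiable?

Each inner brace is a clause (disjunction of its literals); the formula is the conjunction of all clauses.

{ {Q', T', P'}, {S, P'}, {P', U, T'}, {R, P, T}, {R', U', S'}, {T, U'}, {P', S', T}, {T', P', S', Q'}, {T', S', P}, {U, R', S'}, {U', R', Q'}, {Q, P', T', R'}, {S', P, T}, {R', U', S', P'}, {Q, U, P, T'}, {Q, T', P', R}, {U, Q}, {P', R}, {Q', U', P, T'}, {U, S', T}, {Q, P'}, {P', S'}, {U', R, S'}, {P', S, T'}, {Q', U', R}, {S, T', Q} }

Branch on S: set S = 0.
The clause (P') is unit, so P = 0.
Branch on R: set R = 0.
The clause (T) is unit, so T = 1.
The clause (Q) is unit, so Q = 1.
The clause (U') is unit, so U = 0.
All clauses are satisfied.
A satisfying assignment: P: 0,  Q: 1,  R: 0,  S: 0,  T: 1,  U: 0.

Yes, satisfiable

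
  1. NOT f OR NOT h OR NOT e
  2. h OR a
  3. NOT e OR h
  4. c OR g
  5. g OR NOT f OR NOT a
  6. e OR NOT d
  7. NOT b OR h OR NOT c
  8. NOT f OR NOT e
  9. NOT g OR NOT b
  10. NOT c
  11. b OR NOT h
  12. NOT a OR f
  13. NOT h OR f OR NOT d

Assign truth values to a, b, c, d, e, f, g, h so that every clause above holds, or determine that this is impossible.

a=true; b=false; c=false; d=false; e=false; f=true; g=true; h=false

From the singleton clause (NOT c), c = false.
From the singleton clause (g), g = true.
From the singleton clause (NOT b), b = false.
From the singleton clause (NOT h), h = false.
From the singleton clause (a), a = true.
From the singleton clause (NOT e), e = false.
From the singleton clause (NOT d), d = false.
From the singleton clause (f), f = true.
This assignment satisfies each clause.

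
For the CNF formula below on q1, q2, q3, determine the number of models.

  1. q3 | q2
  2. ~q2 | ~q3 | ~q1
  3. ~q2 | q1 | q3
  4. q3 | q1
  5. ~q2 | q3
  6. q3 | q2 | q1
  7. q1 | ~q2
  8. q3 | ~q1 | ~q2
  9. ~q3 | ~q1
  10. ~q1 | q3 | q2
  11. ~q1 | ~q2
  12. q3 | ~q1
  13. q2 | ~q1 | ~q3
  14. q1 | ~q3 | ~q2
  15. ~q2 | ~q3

There are 2^3 = 8 truth assignments over (q1, q2, q3).
Check each against the 15 clauses (columns in the order q1, q2, q3):
  F F F  ✗ fails (q3 | q2)
  F F T  ✓ satisfies all
  F T F  ✗ fails (~q2 | q1 | q3)
  F T T  ✗ fails (q1 | ~q2)
  T F F  ✗ fails (q3 | q2)
  T F T  ✗ fails (~q3 | ~q1)
  T T F  ✗ fails (~q2 | q3)
  T T T  ✗ fails (~q2 | ~q3 | ~q1)
1 of the 8 rows is a model.

1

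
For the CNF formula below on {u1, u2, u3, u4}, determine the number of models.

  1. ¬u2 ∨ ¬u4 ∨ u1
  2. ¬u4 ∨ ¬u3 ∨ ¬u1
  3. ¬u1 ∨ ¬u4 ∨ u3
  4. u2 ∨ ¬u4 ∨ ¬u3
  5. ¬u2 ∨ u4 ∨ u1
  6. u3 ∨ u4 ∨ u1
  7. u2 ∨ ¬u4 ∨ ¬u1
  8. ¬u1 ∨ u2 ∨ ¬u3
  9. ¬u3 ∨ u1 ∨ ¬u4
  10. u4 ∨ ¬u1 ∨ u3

3

There are 2^4 = 16 truth assignments over (u1, u2, u3, u4).
Check each against the 10 clauses (columns in the order u1, u2, u3, u4):
  F F F F  ✗ fails (u3 ∨ u4 ∨ u1)
  F F F T  ✓ satisfies all
  F F T F  ✓ satisfies all
  F F T T  ✗ fails (u2 ∨ ¬u4 ∨ ¬u3)
  F T F F  ✗ fails (¬u2 ∨ u4 ∨ u1)
  F T F T  ✗ fails (¬u2 ∨ ¬u4 ∨ u1)
  F T T F  ✗ fails (¬u2 ∨ u4 ∨ u1)
  F T T T  ✗ fails (¬u2 ∨ ¬u4 ∨ u1)
  T F F F  ✗ fails (u4 ∨ ¬u1 ∨ u3)
  T F F T  ✗ fails (¬u1 ∨ ¬u4 ∨ u3)
  T F T F  ✗ fails (¬u1 ∨ u2 ∨ ¬u3)
  T F T T  ✗ fails (¬u4 ∨ ¬u3 ∨ ¬u1)
  T T F F  ✗ fails (u4 ∨ ¬u1 ∨ u3)
  T T F T  ✗ fails (¬u1 ∨ ¬u4 ∨ u3)
  T T T F  ✓ satisfies all
  T T T T  ✗ fails (¬u4 ∨ ¬u3 ∨ ¬u1)
3 of the 16 rows are models.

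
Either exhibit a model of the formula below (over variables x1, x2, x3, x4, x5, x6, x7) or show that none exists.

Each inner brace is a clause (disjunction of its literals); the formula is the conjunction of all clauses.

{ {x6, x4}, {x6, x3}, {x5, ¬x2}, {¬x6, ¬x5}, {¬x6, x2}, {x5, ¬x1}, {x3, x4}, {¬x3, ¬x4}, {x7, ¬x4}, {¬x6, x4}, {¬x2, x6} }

UNSATISFIABLE

Try x6 = True.
From the singleton clause (¬x5), x5 = False.
From the singleton clause (¬x2), x2 = False.
Now (x2) is unsatisfied and unit — conflict.
That branch fails; take x6 = False instead.
From the singleton clause (x4), x4 = True.
From the singleton clause (x3), x3 = True.
Now (¬x3) is unsatisfied and unit — conflict.
Neither x6 = True nor x6 = False works.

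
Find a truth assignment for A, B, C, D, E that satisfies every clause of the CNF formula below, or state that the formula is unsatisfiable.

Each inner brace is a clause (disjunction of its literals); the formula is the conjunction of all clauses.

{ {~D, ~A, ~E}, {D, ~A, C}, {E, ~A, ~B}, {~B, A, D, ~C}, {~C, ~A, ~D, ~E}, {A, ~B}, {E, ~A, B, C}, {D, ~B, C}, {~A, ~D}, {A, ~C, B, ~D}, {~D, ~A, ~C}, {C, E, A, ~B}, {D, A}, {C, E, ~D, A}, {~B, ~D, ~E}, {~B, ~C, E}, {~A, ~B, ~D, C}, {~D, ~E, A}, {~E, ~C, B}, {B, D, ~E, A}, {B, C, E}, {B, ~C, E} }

Try A = 1.
From the singleton clause (~D), D = 0.
From the singleton clause (C), C = 1.
Try E = 1.
From the singleton clause (B), B = 1.
Every clause now holds.

A=1, B=1, C=1, D=0, E=1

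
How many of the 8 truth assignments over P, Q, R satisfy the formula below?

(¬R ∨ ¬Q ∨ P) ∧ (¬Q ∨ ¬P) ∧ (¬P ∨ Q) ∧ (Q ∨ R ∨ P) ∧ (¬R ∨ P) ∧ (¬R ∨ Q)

There are 2^3 = 8 truth assignments over (P, Q, R).
Check each against the 6 clauses (columns in the order P, Q, R):
  F F F  ✗ fails (Q ∨ R ∨ P)
  F F T  ✗ fails (¬R ∨ P)
  F T F  ✓ satisfies all
  F T T  ✗ fails (¬R ∨ ¬Q ∨ P)
  T F F  ✗ fails (¬P ∨ Q)
  T F T  ✗ fails (¬P ∨ Q)
  T T F  ✗ fails (¬Q ∨ ¬P)
  T T T  ✗ fails (¬Q ∨ ¬P)
1 of the 8 rows is a model.

1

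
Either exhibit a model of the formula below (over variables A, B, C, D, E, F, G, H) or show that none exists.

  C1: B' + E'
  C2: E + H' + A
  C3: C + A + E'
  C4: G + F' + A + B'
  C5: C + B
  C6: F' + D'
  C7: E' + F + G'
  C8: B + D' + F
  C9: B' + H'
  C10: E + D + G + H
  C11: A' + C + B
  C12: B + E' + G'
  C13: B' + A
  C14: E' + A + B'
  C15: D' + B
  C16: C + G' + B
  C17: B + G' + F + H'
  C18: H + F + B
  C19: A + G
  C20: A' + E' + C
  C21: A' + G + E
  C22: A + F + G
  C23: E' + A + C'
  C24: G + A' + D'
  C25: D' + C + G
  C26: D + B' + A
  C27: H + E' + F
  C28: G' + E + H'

Suppose B = 1.
Unit clause (E') forces E = 0.
Unit clause (H') forces H = 0.
Unit clause (A) forces A = 1.
Unit clause (G) forces G = 1.
Suppose F = 0.
All clauses hold; C, D can take either value.

A ↦ 1,  B ↦ 1,  C ↦ 0,  D ↦ 1,  E ↦ 0,  F ↦ 0,  G ↦ 1,  H ↦ 0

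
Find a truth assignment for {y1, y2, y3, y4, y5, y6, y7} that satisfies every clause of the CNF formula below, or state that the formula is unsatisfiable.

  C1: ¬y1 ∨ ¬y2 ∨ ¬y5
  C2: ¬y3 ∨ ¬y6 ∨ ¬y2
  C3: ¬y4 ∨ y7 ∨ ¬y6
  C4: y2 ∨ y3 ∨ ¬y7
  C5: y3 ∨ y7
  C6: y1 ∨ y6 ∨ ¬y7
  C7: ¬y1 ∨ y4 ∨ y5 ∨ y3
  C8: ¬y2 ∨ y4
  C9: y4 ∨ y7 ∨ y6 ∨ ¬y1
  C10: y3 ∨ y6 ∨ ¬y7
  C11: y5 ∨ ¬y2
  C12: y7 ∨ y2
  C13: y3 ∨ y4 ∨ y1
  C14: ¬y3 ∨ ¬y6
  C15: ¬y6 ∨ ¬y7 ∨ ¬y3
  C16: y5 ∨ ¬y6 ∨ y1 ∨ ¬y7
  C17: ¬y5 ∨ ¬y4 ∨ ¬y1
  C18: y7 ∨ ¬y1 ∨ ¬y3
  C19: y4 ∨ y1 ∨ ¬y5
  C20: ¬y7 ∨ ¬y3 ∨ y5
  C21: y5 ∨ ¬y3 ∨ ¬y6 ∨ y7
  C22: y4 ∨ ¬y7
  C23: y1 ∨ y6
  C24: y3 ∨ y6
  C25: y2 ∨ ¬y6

Suppose y3 = False.
Unit clause (y7) forces y7 = True.
Unit clause (y2) forces y2 = True.
Unit clause (y4) forces y4 = True.
Unit clause (y6) forces y6 = True.
Unit clause (y5) forces y5 = True.
Unit clause (¬y1) forces y1 = False.
This assignment satisfies each clause.

y1 ↦ False; y2 ↦ True; y3 ↦ False; y4 ↦ True; y5 ↦ True; y6 ↦ True; y7 ↦ True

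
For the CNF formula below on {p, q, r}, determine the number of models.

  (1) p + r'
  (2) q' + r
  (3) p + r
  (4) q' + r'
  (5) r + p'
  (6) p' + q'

1

There are 2^3 = 8 truth assignments over (p, q, r).
Check each against the 6 clauses (columns in the order p, q, r):
  F F F  ✗ fails (p + r)
  F F T  ✗ fails (p + r')
  F T F  ✗ fails (q' + r)
  F T T  ✗ fails (p + r')
  T F F  ✗ fails (r + p')
  T F T  ✓ satisfies all
  T T F  ✗ fails (q' + r)
  T T T  ✗ fails (q' + r')
1 of the 8 rows is a model.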